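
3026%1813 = 1213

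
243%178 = 65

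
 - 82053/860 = - 96 + 507/860 = - 95.41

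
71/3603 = 71/3603 = 0.02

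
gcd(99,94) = 1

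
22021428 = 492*44759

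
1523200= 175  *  8704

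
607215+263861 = 871076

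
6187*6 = 37122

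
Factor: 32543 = 7^1*4649^1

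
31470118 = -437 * ( - 72014)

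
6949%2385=2179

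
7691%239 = 43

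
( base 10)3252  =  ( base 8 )6264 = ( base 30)3IC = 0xcb4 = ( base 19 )903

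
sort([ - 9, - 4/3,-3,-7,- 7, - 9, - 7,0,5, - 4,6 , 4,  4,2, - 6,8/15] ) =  [-9, - 9, - 7, - 7,  -  7, - 6, - 4, - 3 , - 4/3,0, 8/15,2, 4,4 , 5 , 6]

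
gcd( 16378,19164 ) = 2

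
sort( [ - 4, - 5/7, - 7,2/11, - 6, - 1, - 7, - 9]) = [ - 9,- 7, - 7, -6, - 4 , - 1, - 5/7, 2/11]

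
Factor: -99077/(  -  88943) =11^1 *29^(-1 )  *3067^(  -  1 )*9007^1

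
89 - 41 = 48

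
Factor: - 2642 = - 2^1 * 1321^1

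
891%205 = 71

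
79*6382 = 504178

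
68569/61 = 68569/61=1124.08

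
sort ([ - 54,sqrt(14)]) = [ - 54,sqrt ( 14)] 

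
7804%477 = 172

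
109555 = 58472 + 51083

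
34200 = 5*6840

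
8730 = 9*970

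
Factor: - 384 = -2^7*3^1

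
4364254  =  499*8746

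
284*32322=9179448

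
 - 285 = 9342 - 9627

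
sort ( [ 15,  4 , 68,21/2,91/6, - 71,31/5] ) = [-71 , 4,31/5, 21/2,15, 91/6, 68 ] 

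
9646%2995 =661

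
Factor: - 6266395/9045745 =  - 1253279/1809149 = - 1253279^1 * 1809149^( - 1) 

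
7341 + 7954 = 15295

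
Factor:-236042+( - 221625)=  - 457667  =  - 7^1*65381^1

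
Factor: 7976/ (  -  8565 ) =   -  2^3* 3^( - 1)*5^( - 1 )* 571^( - 1 )*997^1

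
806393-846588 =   -  40195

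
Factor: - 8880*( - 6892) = 61200960 = 2^6 * 3^1 * 5^1 * 37^1 * 1723^1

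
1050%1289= 1050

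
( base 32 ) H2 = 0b1000100010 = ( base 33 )gi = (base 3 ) 202020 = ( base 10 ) 546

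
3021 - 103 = 2918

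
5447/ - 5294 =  - 5447/5294 =-1.03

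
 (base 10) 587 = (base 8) 1113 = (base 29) K7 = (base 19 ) 1bh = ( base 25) NC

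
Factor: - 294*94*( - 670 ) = 2^3*3^1*5^1*7^2*47^1*67^1=18516120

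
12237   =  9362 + 2875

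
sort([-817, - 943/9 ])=[-817,-943/9]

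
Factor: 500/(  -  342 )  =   - 250/171 = -2^1*3^ ( - 2 ) * 5^3 * 19^ (-1 )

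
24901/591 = 24901/591 = 42.13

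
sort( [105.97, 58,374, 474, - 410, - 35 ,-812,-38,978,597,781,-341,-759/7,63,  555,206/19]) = [-812, - 410, - 341, - 759/7, - 38,-35,206/19,58,63, 105.97, 374,474,555, 597,781, 978 ]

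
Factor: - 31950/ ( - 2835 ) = 710/63= 2^1*3^(  -  2)*5^1*7^(-1 )*71^1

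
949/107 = 8 + 93/107 = 8.87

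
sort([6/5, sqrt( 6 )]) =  [ 6/5,  sqrt(6 ) ] 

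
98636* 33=3254988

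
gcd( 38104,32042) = 866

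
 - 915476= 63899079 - 64814555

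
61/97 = 61/97= 0.63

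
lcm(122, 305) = 610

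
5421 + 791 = 6212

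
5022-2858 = 2164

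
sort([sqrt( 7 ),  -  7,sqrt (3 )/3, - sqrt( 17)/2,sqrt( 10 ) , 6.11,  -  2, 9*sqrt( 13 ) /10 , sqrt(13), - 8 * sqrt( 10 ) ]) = [ - 8 * sqrt (10 ),  -  7, - sqrt ( 17)/2, - 2,  sqrt(3 ) /3,sqrt( 7 ),sqrt( 10 ),9*sqrt(13 ) /10,sqrt( 13 ),6.11 ]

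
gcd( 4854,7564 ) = 2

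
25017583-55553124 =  - 30535541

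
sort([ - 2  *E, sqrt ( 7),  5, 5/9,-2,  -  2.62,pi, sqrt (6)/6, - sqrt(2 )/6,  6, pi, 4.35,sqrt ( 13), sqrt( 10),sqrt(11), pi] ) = [ - 2*E,-2.62, - 2,-sqrt( 2 )/6,sqrt( 6)/6, 5/9, sqrt(7),pi,pi, pi, sqrt( 10 ) , sqrt(11), sqrt( 13) , 4.35, 5, 6] 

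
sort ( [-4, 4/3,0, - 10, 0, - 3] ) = [ - 10,-4,-3,  0, 0, 4/3]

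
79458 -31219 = 48239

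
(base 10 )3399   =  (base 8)6507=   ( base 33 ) 340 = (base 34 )2vx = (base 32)3a7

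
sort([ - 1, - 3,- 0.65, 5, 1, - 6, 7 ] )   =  [ - 6,-3, - 1,-0.65, 1, 5, 7 ] 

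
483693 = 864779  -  381086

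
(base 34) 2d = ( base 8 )121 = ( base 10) 81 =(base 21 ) 3i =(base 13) 63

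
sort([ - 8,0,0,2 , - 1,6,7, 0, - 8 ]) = [-8 , -8, - 1,0,0, 0, 2,6,7 ] 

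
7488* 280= 2096640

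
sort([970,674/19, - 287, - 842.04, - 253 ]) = [-842.04, - 287,-253,674/19,970] 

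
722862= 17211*42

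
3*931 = 2793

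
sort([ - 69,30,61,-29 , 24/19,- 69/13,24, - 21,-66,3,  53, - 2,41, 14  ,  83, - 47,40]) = [-69, - 66,-47,- 29, - 21, - 69/13  ,-2, 24/19,3,  14, 24,30,40 , 41,53, 61,83]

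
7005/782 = 7005/782= 8.96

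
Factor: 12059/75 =3^( - 1 )*5^( - 2 )*31^1 * 389^1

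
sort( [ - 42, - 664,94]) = [-664, - 42,94 ] 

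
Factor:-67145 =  - 5^1 * 13^1*1033^1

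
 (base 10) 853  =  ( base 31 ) rg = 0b1101010101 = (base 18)2B7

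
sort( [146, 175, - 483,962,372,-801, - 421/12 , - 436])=[  -  801,-483,- 436,-421/12, 146,175 , 372,962]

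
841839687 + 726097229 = 1567936916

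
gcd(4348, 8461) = 1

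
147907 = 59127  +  88780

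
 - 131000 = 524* ( - 250) 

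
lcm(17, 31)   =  527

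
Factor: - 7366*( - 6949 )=2^1*29^1* 127^1*6949^1 = 51186334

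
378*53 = 20034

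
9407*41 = 385687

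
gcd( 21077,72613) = 1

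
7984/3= 2661+1/3 = 2661.33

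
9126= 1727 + 7399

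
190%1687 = 190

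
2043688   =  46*44428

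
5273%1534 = 671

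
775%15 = 10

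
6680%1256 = 400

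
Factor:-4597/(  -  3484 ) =2^( - 2)  *  13^( - 1)*67^( - 1 )*4597^1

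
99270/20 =9927/2 = 4963.50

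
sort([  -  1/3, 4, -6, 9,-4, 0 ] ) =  [-6,-4,-1/3, 0,4, 9] 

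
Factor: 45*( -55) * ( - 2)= 4950 = 2^1*3^2*5^2*11^1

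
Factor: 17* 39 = 3^1* 13^1*17^1=663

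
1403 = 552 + 851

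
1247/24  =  51 + 23/24 = 51.96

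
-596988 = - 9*66332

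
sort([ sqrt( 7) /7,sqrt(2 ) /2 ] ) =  [ sqrt (7)/7, sqrt(2) /2]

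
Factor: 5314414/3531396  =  2657207/1765698 = 2^(-1 )*3^(  -  1)*7^1*11^( - 1 )*19^1*31^( - 1 )*863^(-1 )*19979^1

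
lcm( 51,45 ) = 765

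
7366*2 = 14732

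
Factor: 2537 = 43^1*59^1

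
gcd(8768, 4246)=2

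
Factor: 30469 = 30469^1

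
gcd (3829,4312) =7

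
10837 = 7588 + 3249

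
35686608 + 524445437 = 560132045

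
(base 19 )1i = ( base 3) 1101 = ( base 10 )37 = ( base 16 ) 25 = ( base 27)1A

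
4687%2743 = 1944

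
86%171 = 86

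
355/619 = 355/619= 0.57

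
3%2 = 1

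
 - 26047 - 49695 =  - 75742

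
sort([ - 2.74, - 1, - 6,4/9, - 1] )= [ - 6 , - 2.74, - 1, - 1,4/9] 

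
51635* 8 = 413080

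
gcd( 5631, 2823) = 3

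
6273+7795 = 14068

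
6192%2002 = 186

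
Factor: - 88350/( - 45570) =95/49 = 5^1*7^( - 2)*19^1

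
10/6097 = 10/6097 = 0.00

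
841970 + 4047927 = 4889897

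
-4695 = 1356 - 6051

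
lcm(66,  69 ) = 1518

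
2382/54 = 397/9 = 44.11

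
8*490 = 3920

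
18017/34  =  529 + 31/34= 529.91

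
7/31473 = 7/31473  =  0.00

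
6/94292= 3/47146 = 0.00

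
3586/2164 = 1 + 711/1082 = 1.66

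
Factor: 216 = 2^3 * 3^3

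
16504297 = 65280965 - 48776668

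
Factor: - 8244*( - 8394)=69200136 = 2^3*3^3 * 229^1*1399^1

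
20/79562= 10/39781= 0.00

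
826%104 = 98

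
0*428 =0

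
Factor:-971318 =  -2^1* 19^1*25561^1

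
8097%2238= 1383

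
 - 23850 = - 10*2385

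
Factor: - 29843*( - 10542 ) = 314604906=2^1*3^1* 7^1*11^1*251^1*2713^1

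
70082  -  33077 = 37005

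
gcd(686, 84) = 14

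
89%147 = 89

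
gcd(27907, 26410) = 1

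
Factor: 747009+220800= 3^1*37^1*8719^1 = 967809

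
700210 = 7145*98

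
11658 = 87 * 134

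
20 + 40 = 60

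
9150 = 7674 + 1476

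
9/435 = 3/145 = 0.02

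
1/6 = 1/6 = 0.17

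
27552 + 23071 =50623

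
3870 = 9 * 430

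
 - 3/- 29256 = 1/9752 = 0.00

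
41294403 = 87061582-45767179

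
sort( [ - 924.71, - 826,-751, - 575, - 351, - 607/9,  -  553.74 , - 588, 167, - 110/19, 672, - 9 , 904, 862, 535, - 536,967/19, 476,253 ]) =[ - 924.71, - 826,  -  751, - 588,-575, -553.74, - 536,-351, - 607/9, - 9, - 110/19, 967/19,167,253,476, 535, 672, 862, 904 ] 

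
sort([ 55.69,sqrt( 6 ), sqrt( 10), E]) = [sqrt( 6 ), E,  sqrt(10),  55.69]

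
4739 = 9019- 4280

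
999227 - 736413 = 262814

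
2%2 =0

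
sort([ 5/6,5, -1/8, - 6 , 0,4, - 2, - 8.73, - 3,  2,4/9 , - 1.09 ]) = [  -  8.73, - 6, - 3, - 2, - 1.09,-1/8,0,4/9, 5/6,2,4,  5]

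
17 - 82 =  - 65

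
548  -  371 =177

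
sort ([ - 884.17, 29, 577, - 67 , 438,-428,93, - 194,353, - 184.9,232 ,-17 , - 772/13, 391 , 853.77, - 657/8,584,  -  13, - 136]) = [ - 884.17, - 428, - 194, - 184.9, - 136, - 657/8, - 67, - 772/13,  -  17, - 13, 29,  93, 232, 353,391,438 , 577,584,853.77]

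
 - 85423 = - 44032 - 41391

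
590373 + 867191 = 1457564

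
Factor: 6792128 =2^6*7^1*15161^1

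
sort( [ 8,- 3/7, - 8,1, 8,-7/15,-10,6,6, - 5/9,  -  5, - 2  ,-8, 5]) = [ - 10, - 8, - 8,- 5,-2,  -  5/9,  -  7/15, - 3/7,1, 5,6, 6, 8, 8]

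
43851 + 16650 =60501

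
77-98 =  - 21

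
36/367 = 36/367 = 0.10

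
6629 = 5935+694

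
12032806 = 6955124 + 5077682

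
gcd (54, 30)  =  6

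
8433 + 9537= 17970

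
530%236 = 58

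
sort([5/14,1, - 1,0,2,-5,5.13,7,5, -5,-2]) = [  -  5, - 5 , - 2, - 1,0,5/14,1,2 , 5,  5.13, 7] 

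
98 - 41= 57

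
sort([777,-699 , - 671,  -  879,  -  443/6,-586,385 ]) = [ - 879, - 699, - 671, - 586, - 443/6, 385,777]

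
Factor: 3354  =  2^1*3^1 * 13^1*43^1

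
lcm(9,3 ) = 9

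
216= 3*72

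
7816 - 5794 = 2022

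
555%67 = 19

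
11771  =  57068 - 45297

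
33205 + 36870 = 70075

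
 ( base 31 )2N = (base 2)1010101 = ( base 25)3a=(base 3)10011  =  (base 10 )85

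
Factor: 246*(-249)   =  -2^1 * 3^2*41^1 * 83^1 = - 61254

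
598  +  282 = 880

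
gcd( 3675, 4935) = 105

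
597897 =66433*9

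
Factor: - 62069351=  - 62069351^1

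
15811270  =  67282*235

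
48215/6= 8035 + 5/6  =  8035.83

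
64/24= 8/3 = 2.67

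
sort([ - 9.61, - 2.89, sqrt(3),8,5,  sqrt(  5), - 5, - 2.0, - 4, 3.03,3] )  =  [ - 9.61, - 5, - 4,-2.89, - 2.0,sqrt(3),sqrt ( 5),3, 3.03, 5,8] 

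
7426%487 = 121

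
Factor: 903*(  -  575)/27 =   -  3^ ( - 2 )*5^2*7^1*23^1*43^1= - 173075/9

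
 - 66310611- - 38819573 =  - 27491038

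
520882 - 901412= - 380530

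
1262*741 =935142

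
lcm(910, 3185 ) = 6370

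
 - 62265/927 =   -  68 + 257/309 = -67.17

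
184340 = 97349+86991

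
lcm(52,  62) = 1612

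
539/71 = 7 + 42/71 = 7.59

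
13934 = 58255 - 44321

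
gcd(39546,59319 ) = 19773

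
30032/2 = 15016 = 15016.00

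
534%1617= 534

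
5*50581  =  252905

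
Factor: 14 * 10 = 2^2 * 5^1*7^1 = 140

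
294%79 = 57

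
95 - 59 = 36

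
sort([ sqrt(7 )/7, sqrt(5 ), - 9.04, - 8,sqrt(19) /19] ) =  [ - 9.04, - 8,sqrt( 19)/19, sqrt(7 )/7  ,  sqrt (5 ) ] 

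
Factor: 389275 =5^2 * 23^1*677^1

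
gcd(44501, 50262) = 1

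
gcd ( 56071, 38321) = 1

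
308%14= 0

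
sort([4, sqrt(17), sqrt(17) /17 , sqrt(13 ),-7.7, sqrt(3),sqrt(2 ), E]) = [-7.7 , sqrt(17) /17 , sqrt(2 ), sqrt (3), E, sqrt( 13 ), 4,sqrt ( 17)] 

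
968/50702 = 484/25351=0.02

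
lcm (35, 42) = 210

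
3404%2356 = 1048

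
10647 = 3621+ 7026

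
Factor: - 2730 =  - 2^1*3^1*5^1*7^1*13^1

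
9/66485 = 9/66485= 0.00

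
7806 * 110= 858660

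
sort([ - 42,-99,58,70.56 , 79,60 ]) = [-99,-42, 58,60, 70.56, 79] 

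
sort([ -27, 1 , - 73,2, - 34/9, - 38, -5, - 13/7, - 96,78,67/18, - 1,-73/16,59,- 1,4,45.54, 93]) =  [ -96, - 73, - 38, - 27, - 5,-73/16, - 34/9,-13/7, - 1, - 1, 1,  2, 67/18,4, 45.54, 59,78, 93]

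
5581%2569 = 443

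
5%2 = 1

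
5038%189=124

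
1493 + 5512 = 7005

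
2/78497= 2/78497 = 0.00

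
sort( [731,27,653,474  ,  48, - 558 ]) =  [-558, 27,48, 474,653,731] 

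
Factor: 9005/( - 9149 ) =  - 5^1*7^( - 1)*1307^( - 1)*1801^1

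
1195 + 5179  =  6374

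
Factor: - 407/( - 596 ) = 2^( - 2)*  11^1*37^1*149^( - 1) 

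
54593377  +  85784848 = 140378225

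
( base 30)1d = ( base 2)101011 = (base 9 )47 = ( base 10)43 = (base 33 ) 1a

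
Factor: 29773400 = 2^3*5^2 * 148867^1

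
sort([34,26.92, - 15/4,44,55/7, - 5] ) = [ - 5, - 15/4,  55/7, 26.92,34,  44]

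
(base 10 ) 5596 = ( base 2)1010111011100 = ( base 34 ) 4SK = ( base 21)CEA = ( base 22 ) BC8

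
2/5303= 2/5303 = 0.00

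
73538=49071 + 24467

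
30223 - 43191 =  - 12968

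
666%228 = 210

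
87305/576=87305/576   =  151.57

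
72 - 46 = 26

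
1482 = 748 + 734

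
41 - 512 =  - 471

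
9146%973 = 389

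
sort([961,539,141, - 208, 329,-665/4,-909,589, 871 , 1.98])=[-909, - 208, - 665/4,1.98 , 141, 329,  539 , 589, 871, 961]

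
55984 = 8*6998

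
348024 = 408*853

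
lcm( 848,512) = 27136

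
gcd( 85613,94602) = 1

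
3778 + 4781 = 8559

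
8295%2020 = 215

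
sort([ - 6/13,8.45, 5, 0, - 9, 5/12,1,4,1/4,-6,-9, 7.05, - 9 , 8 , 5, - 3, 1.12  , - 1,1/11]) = [-9, -9 ,  -  9, - 6, - 3, - 1, - 6/13, 0, 1/11, 1/4,5/12, 1, 1.12,4,5, 5, 7.05, 8, 8.45]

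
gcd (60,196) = 4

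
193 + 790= 983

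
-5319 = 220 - 5539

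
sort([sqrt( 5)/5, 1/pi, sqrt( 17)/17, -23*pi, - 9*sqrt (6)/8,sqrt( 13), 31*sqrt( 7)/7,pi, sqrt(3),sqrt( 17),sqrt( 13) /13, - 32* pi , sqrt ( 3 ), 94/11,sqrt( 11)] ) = [ - 32*pi,-23*pi, - 9*sqrt(  6) /8,sqrt(17) /17,  sqrt(13)/13,  1/pi, sqrt( 5)/5, sqrt ( 3), sqrt( 3 ),pi,sqrt( 11 ),  sqrt( 13) , sqrt( 17 ),94/11,31*sqrt(7 ) /7 ] 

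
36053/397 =36053/397=90.81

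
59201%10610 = 6151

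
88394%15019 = 13299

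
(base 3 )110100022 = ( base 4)2030213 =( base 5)241444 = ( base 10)8999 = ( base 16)2327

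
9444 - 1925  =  7519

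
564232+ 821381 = 1385613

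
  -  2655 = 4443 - 7098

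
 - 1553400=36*( - 43150 )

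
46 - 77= - 31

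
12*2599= 31188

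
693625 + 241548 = 935173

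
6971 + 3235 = 10206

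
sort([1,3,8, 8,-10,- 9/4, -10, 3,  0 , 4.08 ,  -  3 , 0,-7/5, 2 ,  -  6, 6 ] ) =[-10, - 10,  -  6,  -  3 , - 9/4,  -  7/5 , 0,0 , 1, 2,3,3 , 4.08,6,  8,8]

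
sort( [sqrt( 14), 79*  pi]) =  [sqrt( 14 ), 79 * pi]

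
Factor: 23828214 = 2^1*3^1*139^1*28571^1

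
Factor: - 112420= - 2^2*5^1 * 7^1*11^1*73^1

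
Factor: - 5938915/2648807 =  - 5^1*7^(-1)*53^1* 73^1*307^1  *  378401^(  -  1 )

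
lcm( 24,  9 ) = 72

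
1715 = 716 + 999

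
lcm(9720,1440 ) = 38880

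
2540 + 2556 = 5096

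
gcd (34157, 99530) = 1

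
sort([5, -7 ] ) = [ - 7  ,  5 ] 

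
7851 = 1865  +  5986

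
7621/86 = 88+53/86 = 88.62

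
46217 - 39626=6591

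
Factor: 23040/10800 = 2^5*3^(  -  1 )*5^( -1) = 32/15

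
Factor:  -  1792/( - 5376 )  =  3^( - 1)=1/3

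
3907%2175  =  1732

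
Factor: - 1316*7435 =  - 2^2*5^1*7^1*47^1 * 1487^1= - 9784460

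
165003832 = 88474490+76529342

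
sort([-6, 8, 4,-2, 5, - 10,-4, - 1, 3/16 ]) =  [ - 10, - 6, - 4, - 2,  -  1, 3/16, 4, 5, 8 ] 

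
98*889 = 87122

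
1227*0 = 0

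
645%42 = 15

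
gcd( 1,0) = 1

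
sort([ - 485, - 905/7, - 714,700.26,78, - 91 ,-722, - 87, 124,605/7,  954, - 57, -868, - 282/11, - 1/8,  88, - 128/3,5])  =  [ - 868, - 722, - 714, - 485, - 905/7, - 91, - 87, - 57, - 128/3 , - 282/11,-1/8,5,78, 605/7 , 88,124,700.26, 954]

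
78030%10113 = 7239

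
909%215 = 49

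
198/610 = 99/305 = 0.32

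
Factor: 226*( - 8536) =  - 2^4*11^1*97^1*113^1 =- 1929136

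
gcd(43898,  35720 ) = 94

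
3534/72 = 49 + 1/12 = 49.08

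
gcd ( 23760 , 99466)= 2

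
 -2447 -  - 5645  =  3198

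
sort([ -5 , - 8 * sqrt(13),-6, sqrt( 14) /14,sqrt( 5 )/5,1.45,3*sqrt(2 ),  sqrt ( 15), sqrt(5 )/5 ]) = [ - 8*sqrt(13),-6, - 5,sqrt(14) /14,sqrt(5) /5, sqrt( 5) /5,1.45,sqrt( 15), 3 *sqrt( 2 ) ]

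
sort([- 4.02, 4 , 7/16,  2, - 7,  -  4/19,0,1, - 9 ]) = [ - 9, - 7,  -  4.02 , -4/19, 0,7/16, 1 , 2,  4 ] 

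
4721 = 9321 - 4600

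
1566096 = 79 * 19824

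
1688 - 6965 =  - 5277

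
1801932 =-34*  ( - 52998)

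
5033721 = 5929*849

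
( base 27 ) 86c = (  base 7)23340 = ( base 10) 6006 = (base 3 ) 22020110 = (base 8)13566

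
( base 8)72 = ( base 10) 58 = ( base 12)4A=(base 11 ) 53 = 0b111010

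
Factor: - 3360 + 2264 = -1096 = - 2^3*137^1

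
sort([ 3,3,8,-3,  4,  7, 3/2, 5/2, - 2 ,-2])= [- 3, - 2,  -  2, 3/2, 5/2,3, 3,4 , 7,8]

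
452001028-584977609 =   -  132976581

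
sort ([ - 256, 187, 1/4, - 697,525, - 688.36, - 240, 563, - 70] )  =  [ - 697, - 688.36, - 256, - 240, - 70,1/4, 187, 525,  563 ] 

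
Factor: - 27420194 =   -  2^1*577^1*23761^1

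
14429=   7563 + 6866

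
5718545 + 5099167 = 10817712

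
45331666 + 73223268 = 118554934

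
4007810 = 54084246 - 50076436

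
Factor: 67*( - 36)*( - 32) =77184 = 2^7*3^2 * 67^1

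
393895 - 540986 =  - 147091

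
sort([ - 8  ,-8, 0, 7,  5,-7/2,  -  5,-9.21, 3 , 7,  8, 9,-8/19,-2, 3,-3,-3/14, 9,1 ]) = [ - 9.21, - 8, - 8, -5, - 7/2, - 3, - 2, - 8/19, - 3/14, 0, 1, 3,3, 5,7, 7, 8,9, 9 ]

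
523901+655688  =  1179589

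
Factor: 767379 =3^1 * 229^1*1117^1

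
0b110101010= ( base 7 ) 1146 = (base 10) 426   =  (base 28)f6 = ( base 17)181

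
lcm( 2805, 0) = 0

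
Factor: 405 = 3^4 *5^1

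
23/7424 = 23/7424 = 0.00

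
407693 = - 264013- - 671706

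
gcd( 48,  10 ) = 2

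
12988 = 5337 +7651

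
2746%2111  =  635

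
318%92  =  42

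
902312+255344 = 1157656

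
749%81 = 20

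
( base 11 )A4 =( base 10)114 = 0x72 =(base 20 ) 5e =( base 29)3r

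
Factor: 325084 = 2^2*67^1*1213^1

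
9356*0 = 0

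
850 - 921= -71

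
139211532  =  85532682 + 53678850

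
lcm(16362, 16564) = 1341684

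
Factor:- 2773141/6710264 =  - 2^( - 3)*7^1*11^( - 1 )*47^1*8429^1*76253^( - 1)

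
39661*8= 317288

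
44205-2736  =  41469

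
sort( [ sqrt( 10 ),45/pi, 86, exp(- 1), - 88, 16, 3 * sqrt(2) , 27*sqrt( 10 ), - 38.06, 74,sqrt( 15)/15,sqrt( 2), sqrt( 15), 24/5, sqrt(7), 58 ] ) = [ - 88, - 38.06, sqrt( 15) /15,exp( - 1), sqrt( 2), sqrt( 7),sqrt ( 10), sqrt( 15), 3*sqrt( 2 )  ,  24/5, 45/pi, 16 , 58,74,27 * sqrt(10 ),86]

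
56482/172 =28241/86 = 328.38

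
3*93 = 279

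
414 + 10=424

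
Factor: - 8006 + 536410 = 528404 = 2^2*59^1*2239^1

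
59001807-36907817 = 22093990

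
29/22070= 29/22070 = 0.00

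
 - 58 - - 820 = 762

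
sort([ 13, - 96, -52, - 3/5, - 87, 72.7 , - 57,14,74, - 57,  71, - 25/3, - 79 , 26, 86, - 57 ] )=[ - 96,-87, -79, - 57, - 57, -57, - 52, - 25/3, - 3/5,13,14,26,71,72.7,74, 86]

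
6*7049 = 42294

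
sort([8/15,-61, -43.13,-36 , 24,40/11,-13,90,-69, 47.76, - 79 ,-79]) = [ - 79, - 79, - 69,  -  61,-43.13, - 36,-13,8/15, 40/11  ,  24, 47.76,90] 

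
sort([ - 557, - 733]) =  [ - 733, - 557 ]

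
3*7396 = 22188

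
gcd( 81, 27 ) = 27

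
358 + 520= 878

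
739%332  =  75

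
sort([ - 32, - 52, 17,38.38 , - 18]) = [ - 52,-32, - 18 , 17,38.38] 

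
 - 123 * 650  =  - 79950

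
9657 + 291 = 9948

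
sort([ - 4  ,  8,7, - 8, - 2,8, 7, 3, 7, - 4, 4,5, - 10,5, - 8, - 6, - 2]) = [ - 10,-8, - 8, - 6, - 4, - 4, - 2, - 2, 3,4, 5,  5,7,  7, 7, 8, 8 ]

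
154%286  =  154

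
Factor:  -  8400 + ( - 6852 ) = - 2^2 * 3^1 *31^1*41^1 = - 15252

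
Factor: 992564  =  2^2*248141^1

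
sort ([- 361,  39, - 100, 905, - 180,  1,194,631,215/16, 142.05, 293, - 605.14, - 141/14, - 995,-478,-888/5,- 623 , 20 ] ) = [ - 995, - 623, - 605.14, - 478, - 361,- 180,-888/5, - 100,-141/14, 1,215/16,20,  39 , 142.05, 194, 293, 631, 905]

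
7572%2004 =1560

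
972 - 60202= -59230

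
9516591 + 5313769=14830360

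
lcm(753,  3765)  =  3765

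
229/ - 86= -3 + 29/86 = - 2.66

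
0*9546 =0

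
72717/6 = 12119 + 1/2 = 12119.50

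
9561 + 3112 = 12673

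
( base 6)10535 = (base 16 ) 5db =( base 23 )2J4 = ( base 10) 1499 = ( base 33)1ce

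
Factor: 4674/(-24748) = -2^( - 1)*3^1*19^1 * 23^( - 1)*41^1*269^(-1)= - 2337/12374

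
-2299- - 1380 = - 919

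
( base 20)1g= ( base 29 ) 17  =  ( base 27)19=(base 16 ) 24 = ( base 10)36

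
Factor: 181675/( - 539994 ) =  - 325/966 = -2^(-1 ) * 3^(-1 )*5^2 * 7^( - 1)*13^1*23^(-1 )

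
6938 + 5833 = 12771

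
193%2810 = 193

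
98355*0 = 0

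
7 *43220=302540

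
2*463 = 926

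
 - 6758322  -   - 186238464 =179480142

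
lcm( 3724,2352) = 44688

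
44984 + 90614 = 135598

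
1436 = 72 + 1364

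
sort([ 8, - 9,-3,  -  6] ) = [  -  9,  -  6, - 3,8]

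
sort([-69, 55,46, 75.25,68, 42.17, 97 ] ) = [  -  69,  42.17, 46, 55,68,  75.25, 97 ]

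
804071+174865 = 978936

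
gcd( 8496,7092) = 36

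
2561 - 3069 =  - 508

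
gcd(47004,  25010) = 2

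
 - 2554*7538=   -  19252052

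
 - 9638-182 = -9820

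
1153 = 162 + 991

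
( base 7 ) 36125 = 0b10010001110001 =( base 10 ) 9329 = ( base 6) 111105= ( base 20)1369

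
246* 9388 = 2309448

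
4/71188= 1/17797  =  0.00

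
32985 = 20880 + 12105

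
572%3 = 2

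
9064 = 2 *4532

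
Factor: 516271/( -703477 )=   - 7^1*17^( - 1 )*131^1*563^1 *41381^( - 1)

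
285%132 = 21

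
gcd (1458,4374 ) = 1458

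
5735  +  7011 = 12746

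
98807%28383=13658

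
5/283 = 5/283 = 0.02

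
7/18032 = 1/2576 = 0.00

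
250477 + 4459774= 4710251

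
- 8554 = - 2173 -6381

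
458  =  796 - 338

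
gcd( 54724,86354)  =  2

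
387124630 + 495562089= 882686719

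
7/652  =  7/652 = 0.01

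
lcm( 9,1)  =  9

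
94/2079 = 94/2079 = 0.05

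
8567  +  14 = 8581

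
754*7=5278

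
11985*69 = 826965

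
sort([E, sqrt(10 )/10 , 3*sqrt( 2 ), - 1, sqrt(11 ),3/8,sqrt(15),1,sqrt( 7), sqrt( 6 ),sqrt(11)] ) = [ - 1, sqrt(10 ) /10,3/8, 1,sqrt( 6 ),  sqrt ( 7),E,sqrt(11 ) , sqrt(11),sqrt(15), 3*sqrt( 2)]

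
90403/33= 90403/33 = 2739.48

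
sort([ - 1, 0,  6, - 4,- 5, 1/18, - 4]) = [ - 5,-4, - 4, - 1,0,  1/18,6]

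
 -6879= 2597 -9476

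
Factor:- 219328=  - 2^6*23^1*149^1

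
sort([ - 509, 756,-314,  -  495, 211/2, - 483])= [- 509, - 495, -483,-314,211/2,756 ]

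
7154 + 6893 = 14047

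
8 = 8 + 0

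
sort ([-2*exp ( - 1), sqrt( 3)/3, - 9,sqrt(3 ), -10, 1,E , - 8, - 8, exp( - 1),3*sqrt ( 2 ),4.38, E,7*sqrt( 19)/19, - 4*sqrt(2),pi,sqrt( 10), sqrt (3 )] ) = [ - 10, - 9, - 8, -8, -4*sqrt( 2), - 2*exp( - 1), exp( - 1 ), sqrt(3) /3 , 1,7 *sqrt(19 )/19, sqrt( 3 ),sqrt(3 ), E,E, pi,sqrt(10) , 3*sqrt (2),4.38 ] 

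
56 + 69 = 125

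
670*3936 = 2637120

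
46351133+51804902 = 98156035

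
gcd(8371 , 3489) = 1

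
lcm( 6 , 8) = 24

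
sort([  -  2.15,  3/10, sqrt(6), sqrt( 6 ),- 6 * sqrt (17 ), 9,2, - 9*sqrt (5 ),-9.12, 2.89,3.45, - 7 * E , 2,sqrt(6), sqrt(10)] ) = [- 6 * sqrt( 17 ),-9*sqrt(  5 ),-7 *E, - 9.12, - 2.15,3/10, 2, 2,sqrt( 6 ), sqrt(6), sqrt( 6), 2.89,sqrt( 10),3.45,9 ]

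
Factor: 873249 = 3^1*13^1*22391^1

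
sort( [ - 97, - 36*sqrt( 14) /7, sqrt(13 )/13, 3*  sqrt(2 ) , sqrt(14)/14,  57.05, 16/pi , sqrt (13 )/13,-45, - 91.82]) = [ - 97, - 91.82, - 45 , - 36*sqrt(14 ) /7, sqrt(14)/14,sqrt(13 )/13, sqrt (13)/13,  3* sqrt(2 ) , 16/pi,57.05]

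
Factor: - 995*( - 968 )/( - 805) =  - 192632/161=-2^3*7^( - 1)*11^2*23^( - 1 ) * 199^1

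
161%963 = 161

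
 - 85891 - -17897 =-67994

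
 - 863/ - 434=1  +  429/434= 1.99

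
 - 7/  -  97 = 7/97 = 0.07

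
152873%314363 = 152873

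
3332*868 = 2892176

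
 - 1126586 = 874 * ( - 1289 ) 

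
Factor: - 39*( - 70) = 2730 = 2^1*3^1 * 5^1 * 7^1*13^1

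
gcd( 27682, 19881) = 1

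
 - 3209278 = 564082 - 3773360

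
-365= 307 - 672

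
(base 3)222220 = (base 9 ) 886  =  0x2D6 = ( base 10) 726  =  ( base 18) 246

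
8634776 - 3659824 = 4974952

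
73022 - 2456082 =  - 2383060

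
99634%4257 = 1723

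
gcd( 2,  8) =2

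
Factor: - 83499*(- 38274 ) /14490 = 5^( - 1 )*7^( - 1 )*13^1*23^( - 1)*2141^1*6379^1 = 177546707/805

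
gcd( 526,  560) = 2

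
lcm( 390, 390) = 390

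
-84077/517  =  -84077/517 = -162.62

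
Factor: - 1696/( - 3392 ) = 1/2= 2^(-1)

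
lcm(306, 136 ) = 1224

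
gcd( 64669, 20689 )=1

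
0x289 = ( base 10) 649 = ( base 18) 201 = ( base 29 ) MB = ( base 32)K9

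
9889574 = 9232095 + 657479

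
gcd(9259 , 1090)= 1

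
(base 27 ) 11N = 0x30b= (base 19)230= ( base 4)30023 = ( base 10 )779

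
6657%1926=879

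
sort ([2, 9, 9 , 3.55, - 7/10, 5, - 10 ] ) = [ - 10, - 7/10, 2 , 3.55, 5,9 , 9] 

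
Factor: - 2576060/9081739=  - 2^2*5^1*151^1*853^1*9081739^(-1) 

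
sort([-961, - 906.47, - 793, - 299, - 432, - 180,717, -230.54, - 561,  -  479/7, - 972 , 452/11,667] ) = [ - 972,-961, - 906.47, - 793, - 561, - 432, - 299,-230.54, - 180, - 479/7,452/11,667 , 717 ] 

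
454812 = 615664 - 160852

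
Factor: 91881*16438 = 1510339878 = 2^1*3^3*41^1*83^1*8219^1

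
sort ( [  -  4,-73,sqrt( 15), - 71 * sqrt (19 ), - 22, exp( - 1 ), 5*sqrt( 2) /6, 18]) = [ - 71*  sqrt(19),-73, - 22, - 4, exp( - 1 ), 5 * sqrt(  2 )/6 , sqrt( 15 ),18]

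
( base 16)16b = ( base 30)c3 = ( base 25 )ed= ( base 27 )DC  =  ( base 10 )363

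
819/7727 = 819/7727 = 0.11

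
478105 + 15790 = 493895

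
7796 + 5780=13576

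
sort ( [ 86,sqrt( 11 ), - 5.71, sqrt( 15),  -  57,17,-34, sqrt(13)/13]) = [ -57 , - 34, - 5.71,sqrt(13)/13, sqrt( 11),sqrt( 15),17,86]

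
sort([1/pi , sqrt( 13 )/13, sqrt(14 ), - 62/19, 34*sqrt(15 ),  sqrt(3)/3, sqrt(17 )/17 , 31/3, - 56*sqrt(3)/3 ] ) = [ - 56 * sqrt( 3)/3 ,- 62/19, sqrt(17)/17, sqrt( 13) /13,  1/pi, sqrt(3 ) /3,sqrt(14),  31/3,34*sqrt( 15)] 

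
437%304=133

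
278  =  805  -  527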